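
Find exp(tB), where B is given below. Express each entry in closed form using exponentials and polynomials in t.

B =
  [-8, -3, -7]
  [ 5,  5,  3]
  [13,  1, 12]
e^{tB} =
  [15*t^2*exp(3*t)/2 - 11*t*exp(3*t) + exp(3*t), 10*t^2*exp(3*t) - 3*t*exp(3*t), 5*t^2*exp(3*t)/2 - 7*t*exp(3*t)]
  [-3*t^2*exp(3*t) + 5*t*exp(3*t), -4*t^2*exp(3*t) + 2*t*exp(3*t) + exp(3*t), -t^2*exp(3*t) + 3*t*exp(3*t)]
  [-21*t^2*exp(3*t)/2 + 13*t*exp(3*t), -14*t^2*exp(3*t) + t*exp(3*t), -7*t^2*exp(3*t)/2 + 9*t*exp(3*t) + exp(3*t)]

Strategy: write B = P · J · P⁻¹ where J is a Jordan canonical form, so e^{tB} = P · e^{tJ} · P⁻¹, and e^{tJ} can be computed block-by-block.

B has Jordan form
J =
  [3, 1, 0]
  [0, 3, 1]
  [0, 0, 3]
(up to reordering of blocks).

Per-block formulas:
  For a 3×3 Jordan block J_3(3): exp(t · J_3(3)) = e^(3t)·(I + t·N + (t^2/2)·N^2), where N is the 3×3 nilpotent shift.

After assembling e^{tJ} and conjugating by P, we get:

e^{tB} =
  [15*t^2*exp(3*t)/2 - 11*t*exp(3*t) + exp(3*t), 10*t^2*exp(3*t) - 3*t*exp(3*t), 5*t^2*exp(3*t)/2 - 7*t*exp(3*t)]
  [-3*t^2*exp(3*t) + 5*t*exp(3*t), -4*t^2*exp(3*t) + 2*t*exp(3*t) + exp(3*t), -t^2*exp(3*t) + 3*t*exp(3*t)]
  [-21*t^2*exp(3*t)/2 + 13*t*exp(3*t), -14*t^2*exp(3*t) + t*exp(3*t), -7*t^2*exp(3*t)/2 + 9*t*exp(3*t) + exp(3*t)]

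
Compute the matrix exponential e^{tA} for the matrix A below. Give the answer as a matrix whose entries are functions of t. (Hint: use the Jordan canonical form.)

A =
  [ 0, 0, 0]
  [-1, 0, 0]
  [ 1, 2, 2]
e^{tA} =
  [1, 0, 0]
  [-t, 1, 0]
  [t, exp(2*t) - 1, exp(2*t)]

Strategy: write A = P · J · P⁻¹ where J is a Jordan canonical form, so e^{tA} = P · e^{tJ} · P⁻¹, and e^{tJ} can be computed block-by-block.

A has Jordan form
J =
  [0, 1, 0]
  [0, 0, 0]
  [0, 0, 2]
(up to reordering of blocks).

Per-block formulas:
  For a 2×2 Jordan block J_2(0): exp(t · J_2(0)) = e^(0t)·(I + t·N), where N is the 2×2 nilpotent shift.
  For a 1×1 block at λ = 2: exp(t · [2]) = [e^(2t)].

After assembling e^{tJ} and conjugating by P, we get:

e^{tA} =
  [1, 0, 0]
  [-t, 1, 0]
  [t, exp(2*t) - 1, exp(2*t)]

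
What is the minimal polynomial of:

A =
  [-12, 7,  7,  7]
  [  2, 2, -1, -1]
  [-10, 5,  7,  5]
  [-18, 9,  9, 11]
x^3 - 6*x^2 + 12*x - 8

The characteristic polynomial is χ_A(x) = (x - 2)^4, so the eigenvalues are known. The minimal polynomial is
  m_A(x) = Π_λ (x − λ)^{k_λ}
where k_λ is the size of the *largest* Jordan block for λ (equivalently, the smallest k with (A − λI)^k v = 0 for every generalised eigenvector v of λ).

  λ = 2: largest Jordan block has size 3, contributing (x − 2)^3

So m_A(x) = (x - 2)^3 = x^3 - 6*x^2 + 12*x - 8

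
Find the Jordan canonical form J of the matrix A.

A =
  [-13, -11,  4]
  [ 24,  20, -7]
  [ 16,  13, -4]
J_3(1)

The characteristic polynomial is
  det(x·I − A) = x^3 - 3*x^2 + 3*x - 1 = (x - 1)^3

Eigenvalues and multiplicities (the geometric multiplicity of λ is n − rank(A − λI), which equals the number of Jordan blocks for λ):
  λ = 1: algebraic multiplicity = 3, geometric multiplicity = 1

Determining the block sizes for each eigenvalue:
  λ = 1: one block (gm = 1), so the single block has size am = 3 → block sizes [3]

Assembling the blocks gives a Jordan form
J =
  [1, 1, 0]
  [0, 1, 1]
  [0, 0, 1]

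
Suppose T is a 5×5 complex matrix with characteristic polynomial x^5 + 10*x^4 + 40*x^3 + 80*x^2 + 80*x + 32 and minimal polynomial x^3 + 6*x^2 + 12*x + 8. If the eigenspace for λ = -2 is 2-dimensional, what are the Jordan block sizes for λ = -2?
Block sizes for λ = -2: [3, 2]

Step 1 — from the characteristic polynomial, algebraic multiplicity of λ = -2 is 5. From dim ker(T − (-2)·I) = 2, there are exactly 2 Jordan blocks for λ = -2.
Step 2 — from the minimal polynomial, the factor (x + 2)^3 tells us the largest block for λ = -2 has size 3.
Step 3 — with total size 5, 2 blocks, and largest block 3, the block sizes (in nonincreasing order) are [3, 2].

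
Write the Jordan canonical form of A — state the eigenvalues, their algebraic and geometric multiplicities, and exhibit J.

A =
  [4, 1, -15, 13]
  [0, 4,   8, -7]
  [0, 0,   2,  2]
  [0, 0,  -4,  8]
J_3(4) ⊕ J_1(6)

The characteristic polynomial is
  det(x·I − A) = x^4 - 18*x^3 + 120*x^2 - 352*x + 384 = (x - 6)*(x - 4)^3

Eigenvalues and multiplicities (the geometric multiplicity of λ is n − rank(A − λI), which equals the number of Jordan blocks for λ):
  λ = 4: algebraic multiplicity = 3, geometric multiplicity = 1
  λ = 6: algebraic multiplicity = 1, geometric multiplicity = 1

Determining the block sizes for each eigenvalue:
  λ = 4: one block (gm = 1), so the single block has size am = 3 → block sizes [3]
  λ = 6: one block (gm = 1), so the single block has size am = 1 → block sizes [1]

Assembling the blocks gives a Jordan form
J =
  [4, 1, 0, 0]
  [0, 4, 1, 0]
  [0, 0, 4, 0]
  [0, 0, 0, 6]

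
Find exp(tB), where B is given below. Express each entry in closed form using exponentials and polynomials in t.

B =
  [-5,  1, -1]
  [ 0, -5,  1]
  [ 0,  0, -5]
e^{tB} =
  [exp(-5*t), t*exp(-5*t), t^2*exp(-5*t)/2 - t*exp(-5*t)]
  [0, exp(-5*t), t*exp(-5*t)]
  [0, 0, exp(-5*t)]

Strategy: write B = P · J · P⁻¹ where J is a Jordan canonical form, so e^{tB} = P · e^{tJ} · P⁻¹, and e^{tJ} can be computed block-by-block.

B has Jordan form
J =
  [-5,  1,  0]
  [ 0, -5,  1]
  [ 0,  0, -5]
(up to reordering of blocks).

Per-block formulas:
  For a 3×3 Jordan block J_3(-5): exp(t · J_3(-5)) = e^(-5t)·(I + t·N + (t^2/2)·N^2), where N is the 3×3 nilpotent shift.

After assembling e^{tJ} and conjugating by P, we get:

e^{tB} =
  [exp(-5*t), t*exp(-5*t), t^2*exp(-5*t)/2 - t*exp(-5*t)]
  [0, exp(-5*t), t*exp(-5*t)]
  [0, 0, exp(-5*t)]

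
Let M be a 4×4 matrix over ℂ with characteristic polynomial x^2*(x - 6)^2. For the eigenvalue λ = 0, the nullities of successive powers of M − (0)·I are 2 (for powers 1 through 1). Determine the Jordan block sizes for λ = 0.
Block sizes for λ = 0: [1, 1]

From the dimensions of kernels of powers, the number of Jordan blocks of size at least j is d_j − d_{j−1} where d_j = dim ker(N^j) (with d_0 = 0). Computing the differences gives [2].
The number of blocks of size exactly k is (#blocks of size ≥ k) − (#blocks of size ≥ k + 1), so the partition is: 2 block(s) of size 1.
In nonincreasing order the block sizes are [1, 1].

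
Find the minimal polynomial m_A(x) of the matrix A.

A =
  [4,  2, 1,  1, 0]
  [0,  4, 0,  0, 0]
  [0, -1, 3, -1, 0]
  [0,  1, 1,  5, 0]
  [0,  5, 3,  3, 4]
x^2 - 8*x + 16

The characteristic polynomial is χ_A(x) = (x - 4)^5, so the eigenvalues are known. The minimal polynomial is
  m_A(x) = Π_λ (x − λ)^{k_λ}
where k_λ is the size of the *largest* Jordan block for λ (equivalently, the smallest k with (A − λI)^k v = 0 for every generalised eigenvector v of λ).

  λ = 4: largest Jordan block has size 2, contributing (x − 4)^2

So m_A(x) = (x - 4)^2 = x^2 - 8*x + 16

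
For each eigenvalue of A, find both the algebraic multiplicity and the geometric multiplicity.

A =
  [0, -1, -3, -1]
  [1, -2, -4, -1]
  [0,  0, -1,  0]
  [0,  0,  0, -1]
λ = -1: alg = 4, geom = 2

Step 1 — factor the characteristic polynomial to read off the algebraic multiplicities:
  χ_A(x) = (x + 1)^4

Step 2 — compute geometric multiplicities via the rank-nullity identity g(λ) = n − rank(A − λI):
  rank(A − (-1)·I) = 2, so dim ker(A − (-1)·I) = n − 2 = 2

Summary:
  λ = -1: algebraic multiplicity = 4, geometric multiplicity = 2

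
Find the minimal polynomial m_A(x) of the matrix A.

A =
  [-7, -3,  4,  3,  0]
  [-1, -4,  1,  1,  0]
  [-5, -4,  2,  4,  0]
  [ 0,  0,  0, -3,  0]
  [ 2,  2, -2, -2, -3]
x^3 + 9*x^2 + 27*x + 27

The characteristic polynomial is χ_A(x) = (x + 3)^5, so the eigenvalues are known. The minimal polynomial is
  m_A(x) = Π_λ (x − λ)^{k_λ}
where k_λ is the size of the *largest* Jordan block for λ (equivalently, the smallest k with (A − λI)^k v = 0 for every generalised eigenvector v of λ).

  λ = -3: largest Jordan block has size 3, contributing (x + 3)^3

So m_A(x) = (x + 3)^3 = x^3 + 9*x^2 + 27*x + 27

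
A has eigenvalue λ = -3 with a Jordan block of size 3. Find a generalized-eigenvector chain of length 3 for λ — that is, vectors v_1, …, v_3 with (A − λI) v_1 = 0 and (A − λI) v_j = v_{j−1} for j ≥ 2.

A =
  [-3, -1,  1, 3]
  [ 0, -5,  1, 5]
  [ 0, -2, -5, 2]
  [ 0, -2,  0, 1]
A Jordan chain for λ = -3 of length 3:
v_1 = (-6, -8, 4, -4)ᵀ
v_2 = (-1, -2, -2, -2)ᵀ
v_3 = (0, 1, 0, 0)ᵀ

Let N = A − (-3)·I. We want v_3 with N^3 v_3 = 0 but N^2 v_3 ≠ 0; then v_{j-1} := N · v_j for j = 3, …, 2.

Pick v_3 = (0, 1, 0, 0)ᵀ.
Then v_2 = N · v_3 = (-1, -2, -2, -2)ᵀ.
Then v_1 = N · v_2 = (-6, -8, 4, -4)ᵀ.

Sanity check: (A − (-3)·I) v_1 = (0, 0, 0, 0)ᵀ = 0. ✓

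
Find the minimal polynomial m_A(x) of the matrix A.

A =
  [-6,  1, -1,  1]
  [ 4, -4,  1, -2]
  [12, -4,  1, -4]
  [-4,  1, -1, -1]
x^2 + 5*x + 6

The characteristic polynomial is χ_A(x) = (x + 2)^2*(x + 3)^2, so the eigenvalues are known. The minimal polynomial is
  m_A(x) = Π_λ (x − λ)^{k_λ}
where k_λ is the size of the *largest* Jordan block for λ (equivalently, the smallest k with (A − λI)^k v = 0 for every generalised eigenvector v of λ).

  λ = -3: largest Jordan block has size 1, contributing (x + 3)
  λ = -2: largest Jordan block has size 1, contributing (x + 2)

So m_A(x) = (x + 2)*(x + 3) = x^2 + 5*x + 6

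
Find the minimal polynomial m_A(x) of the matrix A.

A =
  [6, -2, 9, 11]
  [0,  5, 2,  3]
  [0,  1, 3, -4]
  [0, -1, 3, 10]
x^3 - 18*x^2 + 108*x - 216

The characteristic polynomial is χ_A(x) = (x - 6)^4, so the eigenvalues are known. The minimal polynomial is
  m_A(x) = Π_λ (x − λ)^{k_λ}
where k_λ is the size of the *largest* Jordan block for λ (equivalently, the smallest k with (A − λI)^k v = 0 for every generalised eigenvector v of λ).

  λ = 6: largest Jordan block has size 3, contributing (x − 6)^3

So m_A(x) = (x - 6)^3 = x^3 - 18*x^2 + 108*x - 216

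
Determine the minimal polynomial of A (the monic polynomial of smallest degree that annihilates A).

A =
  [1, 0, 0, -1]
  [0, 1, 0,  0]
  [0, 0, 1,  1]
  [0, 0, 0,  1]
x^2 - 2*x + 1

The characteristic polynomial is χ_A(x) = (x - 1)^4, so the eigenvalues are known. The minimal polynomial is
  m_A(x) = Π_λ (x − λ)^{k_λ}
where k_λ is the size of the *largest* Jordan block for λ (equivalently, the smallest k with (A − λI)^k v = 0 for every generalised eigenvector v of λ).

  λ = 1: largest Jordan block has size 2, contributing (x − 1)^2

So m_A(x) = (x - 1)^2 = x^2 - 2*x + 1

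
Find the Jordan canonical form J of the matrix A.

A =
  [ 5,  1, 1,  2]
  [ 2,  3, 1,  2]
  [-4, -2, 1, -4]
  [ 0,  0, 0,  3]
J_3(3) ⊕ J_1(3)

The characteristic polynomial is
  det(x·I − A) = x^4 - 12*x^3 + 54*x^2 - 108*x + 81 = (x - 3)^4

Eigenvalues and multiplicities (the geometric multiplicity of λ is n − rank(A − λI), which equals the number of Jordan blocks for λ):
  λ = 3: algebraic multiplicity = 4, geometric multiplicity = 2

Determining the block sizes for each eigenvalue:
  λ = 3: with am = 4 and gm = 2, the partition is not yet determined (e.g. several partitions of 4 into 2 parts exist). Let N = A − (3)·I. Computing rank(N^1) = 2, rank(N^2) = 1, rank(N^3) = 0; the number of blocks of size ≥ j is rank(N^{j−1}) − rank(N^j), giving [2, 1, 1]. So we have 1 block(s) of size 3, 1 block(s) of size 1 → block sizes [3, 1]

Assembling the blocks gives a Jordan form
J =
  [3, 1, 0, 0]
  [0, 3, 1, 0]
  [0, 0, 3, 0]
  [0, 0, 0, 3]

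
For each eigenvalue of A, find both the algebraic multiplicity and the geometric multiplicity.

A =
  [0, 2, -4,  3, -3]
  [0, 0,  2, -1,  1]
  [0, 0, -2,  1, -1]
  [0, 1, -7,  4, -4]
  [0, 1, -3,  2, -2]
λ = 0: alg = 5, geom = 3

Step 1 — factor the characteristic polynomial to read off the algebraic multiplicities:
  χ_A(x) = x^5

Step 2 — compute geometric multiplicities via the rank-nullity identity g(λ) = n − rank(A − λI):
  rank(A − (0)·I) = 2, so dim ker(A − (0)·I) = n − 2 = 3

Summary:
  λ = 0: algebraic multiplicity = 5, geometric multiplicity = 3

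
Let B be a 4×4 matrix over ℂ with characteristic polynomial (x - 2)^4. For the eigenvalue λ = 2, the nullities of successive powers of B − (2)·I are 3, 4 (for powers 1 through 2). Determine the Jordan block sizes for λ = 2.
Block sizes for λ = 2: [2, 1, 1]

From the dimensions of kernels of powers, the number of Jordan blocks of size at least j is d_j − d_{j−1} where d_j = dim ker(N^j) (with d_0 = 0). Computing the differences gives [3, 1].
The number of blocks of size exactly k is (#blocks of size ≥ k) − (#blocks of size ≥ k + 1), so the partition is: 2 block(s) of size 1, 1 block(s) of size 2.
In nonincreasing order the block sizes are [2, 1, 1].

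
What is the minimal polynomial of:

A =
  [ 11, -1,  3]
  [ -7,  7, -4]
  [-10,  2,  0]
x^3 - 18*x^2 + 108*x - 216

The characteristic polynomial is χ_A(x) = (x - 6)^3, so the eigenvalues are known. The minimal polynomial is
  m_A(x) = Π_λ (x − λ)^{k_λ}
where k_λ is the size of the *largest* Jordan block for λ (equivalently, the smallest k with (A − λI)^k v = 0 for every generalised eigenvector v of λ).

  λ = 6: largest Jordan block has size 3, contributing (x − 6)^3

So m_A(x) = (x - 6)^3 = x^3 - 18*x^2 + 108*x - 216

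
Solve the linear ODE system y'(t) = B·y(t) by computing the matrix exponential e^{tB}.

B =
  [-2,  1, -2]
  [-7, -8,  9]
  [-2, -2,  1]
e^{tB} =
  [-t^2*exp(-3*t) + t*exp(-3*t) + exp(-3*t), t*exp(-3*t), -t^2*exp(-3*t)/2 - 2*t*exp(-3*t)]
  [5*t^2*exp(-3*t) - 7*t*exp(-3*t), -5*t*exp(-3*t) + exp(-3*t), 5*t^2*exp(-3*t)/2 + 9*t*exp(-3*t)]
  [2*t^2*exp(-3*t) - 2*t*exp(-3*t), -2*t*exp(-3*t), t^2*exp(-3*t) + 4*t*exp(-3*t) + exp(-3*t)]

Strategy: write B = P · J · P⁻¹ where J is a Jordan canonical form, so e^{tB} = P · e^{tJ} · P⁻¹, and e^{tJ} can be computed block-by-block.

B has Jordan form
J =
  [-3,  1,  0]
  [ 0, -3,  1]
  [ 0,  0, -3]
(up to reordering of blocks).

Per-block formulas:
  For a 3×3 Jordan block J_3(-3): exp(t · J_3(-3)) = e^(-3t)·(I + t·N + (t^2/2)·N^2), where N is the 3×3 nilpotent shift.

After assembling e^{tJ} and conjugating by P, we get:

e^{tB} =
  [-t^2*exp(-3*t) + t*exp(-3*t) + exp(-3*t), t*exp(-3*t), -t^2*exp(-3*t)/2 - 2*t*exp(-3*t)]
  [5*t^2*exp(-3*t) - 7*t*exp(-3*t), -5*t*exp(-3*t) + exp(-3*t), 5*t^2*exp(-3*t)/2 + 9*t*exp(-3*t)]
  [2*t^2*exp(-3*t) - 2*t*exp(-3*t), -2*t*exp(-3*t), t^2*exp(-3*t) + 4*t*exp(-3*t) + exp(-3*t)]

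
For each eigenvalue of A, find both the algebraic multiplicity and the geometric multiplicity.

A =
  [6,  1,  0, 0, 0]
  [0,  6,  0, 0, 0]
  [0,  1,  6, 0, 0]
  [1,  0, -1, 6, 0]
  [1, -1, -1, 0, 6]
λ = 6: alg = 5, geom = 3

Step 1 — factor the characteristic polynomial to read off the algebraic multiplicities:
  χ_A(x) = (x - 6)^5

Step 2 — compute geometric multiplicities via the rank-nullity identity g(λ) = n − rank(A − λI):
  rank(A − (6)·I) = 2, so dim ker(A − (6)·I) = n − 2 = 3

Summary:
  λ = 6: algebraic multiplicity = 5, geometric multiplicity = 3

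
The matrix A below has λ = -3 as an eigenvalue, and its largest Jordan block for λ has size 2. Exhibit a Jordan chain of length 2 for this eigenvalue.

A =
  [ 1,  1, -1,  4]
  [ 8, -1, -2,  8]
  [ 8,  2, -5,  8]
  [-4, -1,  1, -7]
A Jordan chain for λ = -3 of length 2:
v_1 = (4, 8, 8, -4)ᵀ
v_2 = (1, 0, 0, 0)ᵀ

Let N = A − (-3)·I. We want v_2 with N^2 v_2 = 0 but N^1 v_2 ≠ 0; then v_{j-1} := N · v_j for j = 2, …, 2.

Pick v_2 = (1, 0, 0, 0)ᵀ.
Then v_1 = N · v_2 = (4, 8, 8, -4)ᵀ.

Sanity check: (A − (-3)·I) v_1 = (0, 0, 0, 0)ᵀ = 0. ✓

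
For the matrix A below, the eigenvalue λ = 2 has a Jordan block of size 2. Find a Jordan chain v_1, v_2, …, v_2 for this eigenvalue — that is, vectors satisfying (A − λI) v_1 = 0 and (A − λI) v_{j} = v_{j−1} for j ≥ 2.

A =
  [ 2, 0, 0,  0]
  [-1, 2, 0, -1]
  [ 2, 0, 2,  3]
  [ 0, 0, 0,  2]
A Jordan chain for λ = 2 of length 2:
v_1 = (0, -1, 2, 0)ᵀ
v_2 = (1, 0, 0, 0)ᵀ

Let N = A − (2)·I. We want v_2 with N^2 v_2 = 0 but N^1 v_2 ≠ 0; then v_{j-1} := N · v_j for j = 2, …, 2.

Pick v_2 = (1, 0, 0, 0)ᵀ.
Then v_1 = N · v_2 = (0, -1, 2, 0)ᵀ.

Sanity check: (A − (2)·I) v_1 = (0, 0, 0, 0)ᵀ = 0. ✓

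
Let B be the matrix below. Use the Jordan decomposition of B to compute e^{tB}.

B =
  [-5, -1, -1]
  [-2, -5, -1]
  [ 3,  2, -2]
e^{tB} =
  [-t*exp(-4*t) + exp(-4*t), -t*exp(-4*t), -t*exp(-4*t)]
  [t^2*exp(-4*t)/2 - 2*t*exp(-4*t), t^2*exp(-4*t)/2 - t*exp(-4*t) + exp(-4*t), t^2*exp(-4*t)/2 - t*exp(-4*t)]
  [-t^2*exp(-4*t)/2 + 3*t*exp(-4*t), -t^2*exp(-4*t)/2 + 2*t*exp(-4*t), -t^2*exp(-4*t)/2 + 2*t*exp(-4*t) + exp(-4*t)]

Strategy: write B = P · J · P⁻¹ where J is a Jordan canonical form, so e^{tB} = P · e^{tJ} · P⁻¹, and e^{tJ} can be computed block-by-block.

B has Jordan form
J =
  [-4,  1,  0]
  [ 0, -4,  1]
  [ 0,  0, -4]
(up to reordering of blocks).

Per-block formulas:
  For a 3×3 Jordan block J_3(-4): exp(t · J_3(-4)) = e^(-4t)·(I + t·N + (t^2/2)·N^2), where N is the 3×3 nilpotent shift.

After assembling e^{tJ} and conjugating by P, we get:

e^{tB} =
  [-t*exp(-4*t) + exp(-4*t), -t*exp(-4*t), -t*exp(-4*t)]
  [t^2*exp(-4*t)/2 - 2*t*exp(-4*t), t^2*exp(-4*t)/2 - t*exp(-4*t) + exp(-4*t), t^2*exp(-4*t)/2 - t*exp(-4*t)]
  [-t^2*exp(-4*t)/2 + 3*t*exp(-4*t), -t^2*exp(-4*t)/2 + 2*t*exp(-4*t), -t^2*exp(-4*t)/2 + 2*t*exp(-4*t) + exp(-4*t)]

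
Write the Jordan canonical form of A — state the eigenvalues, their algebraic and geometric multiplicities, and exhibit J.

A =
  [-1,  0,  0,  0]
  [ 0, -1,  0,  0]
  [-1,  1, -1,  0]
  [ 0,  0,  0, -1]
J_2(-1) ⊕ J_1(-1) ⊕ J_1(-1)

The characteristic polynomial is
  det(x·I − A) = x^4 + 4*x^3 + 6*x^2 + 4*x + 1 = (x + 1)^4

Eigenvalues and multiplicities (the geometric multiplicity of λ is n − rank(A − λI), which equals the number of Jordan blocks for λ):
  λ = -1: algebraic multiplicity = 4, geometric multiplicity = 3

Determining the block sizes for each eigenvalue:
  λ = -1: 3 blocks summing to 4 forces exactly one block of size 2 and the rest size 1 → block sizes [2, 1, 1]

Assembling the blocks gives a Jordan form
J =
  [-1,  1,  0,  0]
  [ 0, -1,  0,  0]
  [ 0,  0, -1,  0]
  [ 0,  0,  0, -1]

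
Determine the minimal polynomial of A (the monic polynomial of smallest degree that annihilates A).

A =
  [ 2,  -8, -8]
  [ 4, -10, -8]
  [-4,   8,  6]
x^2 - 4

The characteristic polynomial is χ_A(x) = (x - 2)*(x + 2)^2, so the eigenvalues are known. The minimal polynomial is
  m_A(x) = Π_λ (x − λ)^{k_λ}
where k_λ is the size of the *largest* Jordan block for λ (equivalently, the smallest k with (A − λI)^k v = 0 for every generalised eigenvector v of λ).

  λ = -2: largest Jordan block has size 1, contributing (x + 2)
  λ = 2: largest Jordan block has size 1, contributing (x − 2)

So m_A(x) = (x - 2)*(x + 2) = x^2 - 4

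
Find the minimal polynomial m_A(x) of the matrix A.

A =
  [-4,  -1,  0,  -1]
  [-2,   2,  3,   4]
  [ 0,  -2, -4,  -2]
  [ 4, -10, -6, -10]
x^3 + 12*x^2 + 48*x + 64

The characteristic polynomial is χ_A(x) = (x + 4)^4, so the eigenvalues are known. The minimal polynomial is
  m_A(x) = Π_λ (x − λ)^{k_λ}
where k_λ is the size of the *largest* Jordan block for λ (equivalently, the smallest k with (A − λI)^k v = 0 for every generalised eigenvector v of λ).

  λ = -4: largest Jordan block has size 3, contributing (x + 4)^3

So m_A(x) = (x + 4)^3 = x^3 + 12*x^2 + 48*x + 64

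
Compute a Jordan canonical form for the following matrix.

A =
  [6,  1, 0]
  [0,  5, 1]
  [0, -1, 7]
J_3(6)

The characteristic polynomial is
  det(x·I − A) = x^3 - 18*x^2 + 108*x - 216 = (x - 6)^3

Eigenvalues and multiplicities (the geometric multiplicity of λ is n − rank(A − λI), which equals the number of Jordan blocks for λ):
  λ = 6: algebraic multiplicity = 3, geometric multiplicity = 1

Determining the block sizes for each eigenvalue:
  λ = 6: one block (gm = 1), so the single block has size am = 3 → block sizes [3]

Assembling the blocks gives a Jordan form
J =
  [6, 1, 0]
  [0, 6, 1]
  [0, 0, 6]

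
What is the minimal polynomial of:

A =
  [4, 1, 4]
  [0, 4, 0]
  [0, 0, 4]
x^2 - 8*x + 16

The characteristic polynomial is χ_A(x) = (x - 4)^3, so the eigenvalues are known. The minimal polynomial is
  m_A(x) = Π_λ (x − λ)^{k_λ}
where k_λ is the size of the *largest* Jordan block for λ (equivalently, the smallest k with (A − λI)^k v = 0 for every generalised eigenvector v of λ).

  λ = 4: largest Jordan block has size 2, contributing (x − 4)^2

So m_A(x) = (x - 4)^2 = x^2 - 8*x + 16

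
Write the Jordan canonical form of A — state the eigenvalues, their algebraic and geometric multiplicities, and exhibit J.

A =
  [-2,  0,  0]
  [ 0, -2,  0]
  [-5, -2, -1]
J_1(-2) ⊕ J_1(-2) ⊕ J_1(-1)

The characteristic polynomial is
  det(x·I − A) = x^3 + 5*x^2 + 8*x + 4 = (x + 1)*(x + 2)^2

Eigenvalues and multiplicities (the geometric multiplicity of λ is n − rank(A − λI), which equals the number of Jordan blocks for λ):
  λ = -2: algebraic multiplicity = 2, geometric multiplicity = 2
  λ = -1: algebraic multiplicity = 1, geometric multiplicity = 1

Determining the block sizes for each eigenvalue:
  λ = -2: gm = am = 2, so every block has size 1 → block sizes [1, 1]
  λ = -1: one block (gm = 1), so the single block has size am = 1 → block sizes [1]

Assembling the blocks gives a Jordan form
J =
  [-2,  0,  0]
  [ 0, -2,  0]
  [ 0,  0, -1]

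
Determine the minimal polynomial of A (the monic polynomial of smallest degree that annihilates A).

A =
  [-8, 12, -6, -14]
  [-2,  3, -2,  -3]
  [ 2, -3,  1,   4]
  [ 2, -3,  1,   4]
x^3

The characteristic polynomial is χ_A(x) = x^4, so the eigenvalues are known. The minimal polynomial is
  m_A(x) = Π_λ (x − λ)^{k_λ}
where k_λ is the size of the *largest* Jordan block for λ (equivalently, the smallest k with (A − λI)^k v = 0 for every generalised eigenvector v of λ).

  λ = 0: largest Jordan block has size 3, contributing (x − 0)^3

So m_A(x) = x^3 = x^3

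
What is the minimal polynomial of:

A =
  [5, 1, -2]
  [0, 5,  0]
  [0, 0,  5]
x^2 - 10*x + 25

The characteristic polynomial is χ_A(x) = (x - 5)^3, so the eigenvalues are known. The minimal polynomial is
  m_A(x) = Π_λ (x − λ)^{k_λ}
where k_λ is the size of the *largest* Jordan block for λ (equivalently, the smallest k with (A − λI)^k v = 0 for every generalised eigenvector v of λ).

  λ = 5: largest Jordan block has size 2, contributing (x − 5)^2

So m_A(x) = (x - 5)^2 = x^2 - 10*x + 25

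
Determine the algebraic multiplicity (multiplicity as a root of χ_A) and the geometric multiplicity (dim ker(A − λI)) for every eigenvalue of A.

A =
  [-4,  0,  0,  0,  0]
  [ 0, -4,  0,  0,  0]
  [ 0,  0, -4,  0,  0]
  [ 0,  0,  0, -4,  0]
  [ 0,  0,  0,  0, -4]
λ = -4: alg = 5, geom = 5

Step 1 — factor the characteristic polynomial to read off the algebraic multiplicities:
  χ_A(x) = (x + 4)^5

Step 2 — compute geometric multiplicities via the rank-nullity identity g(λ) = n − rank(A − λI):
  rank(A − (-4)·I) = 0, so dim ker(A − (-4)·I) = n − 0 = 5

Summary:
  λ = -4: algebraic multiplicity = 5, geometric multiplicity = 5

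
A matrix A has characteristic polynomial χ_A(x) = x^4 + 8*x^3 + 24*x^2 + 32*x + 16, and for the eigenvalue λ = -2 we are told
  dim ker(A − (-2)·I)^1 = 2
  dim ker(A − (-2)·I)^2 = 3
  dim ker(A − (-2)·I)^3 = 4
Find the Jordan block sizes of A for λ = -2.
Block sizes for λ = -2: [3, 1]

From the dimensions of kernels of powers, the number of Jordan blocks of size at least j is d_j − d_{j−1} where d_j = dim ker(N^j) (with d_0 = 0). Computing the differences gives [2, 1, 1].
The number of blocks of size exactly k is (#blocks of size ≥ k) − (#blocks of size ≥ k + 1), so the partition is: 1 block(s) of size 1, 1 block(s) of size 3.
In nonincreasing order the block sizes are [3, 1].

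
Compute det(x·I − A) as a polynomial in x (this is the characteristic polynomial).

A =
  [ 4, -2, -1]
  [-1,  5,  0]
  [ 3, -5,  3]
x^3 - 12*x^2 + 48*x - 64

Expanding det(x·I − A) (e.g. by cofactor expansion or by noting that A is similar to its Jordan form J, which has the same characteristic polynomial as A) gives
  χ_A(x) = x^3 - 12*x^2 + 48*x - 64
which factors as (x - 4)^3. The eigenvalues (with algebraic multiplicities) are λ = 4 with multiplicity 3.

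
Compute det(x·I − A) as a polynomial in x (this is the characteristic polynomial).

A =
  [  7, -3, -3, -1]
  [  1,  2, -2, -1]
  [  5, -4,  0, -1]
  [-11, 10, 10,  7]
x^4 - 16*x^3 + 96*x^2 - 256*x + 256

Expanding det(x·I − A) (e.g. by cofactor expansion or by noting that A is similar to its Jordan form J, which has the same characteristic polynomial as A) gives
  χ_A(x) = x^4 - 16*x^3 + 96*x^2 - 256*x + 256
which factors as (x - 4)^4. The eigenvalues (with algebraic multiplicities) are λ = 4 with multiplicity 4.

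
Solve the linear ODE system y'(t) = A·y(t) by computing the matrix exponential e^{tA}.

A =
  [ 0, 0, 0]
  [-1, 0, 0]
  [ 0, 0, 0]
e^{tA} =
  [1, 0, 0]
  [-t, 1, 0]
  [0, 0, 1]

Strategy: write A = P · J · P⁻¹ where J is a Jordan canonical form, so e^{tA} = P · e^{tJ} · P⁻¹, and e^{tJ} can be computed block-by-block.

A has Jordan form
J =
  [0, 1, 0]
  [0, 0, 0]
  [0, 0, 0]
(up to reordering of blocks).

Per-block formulas:
  For a 2×2 Jordan block J_2(0): exp(t · J_2(0)) = e^(0t)·(I + t·N), where N is the 2×2 nilpotent shift.
  For a 1×1 block at λ = 0: exp(t · [0]) = [e^(0t)].

After assembling e^{tJ} and conjugating by P, we get:

e^{tA} =
  [1, 0, 0]
  [-t, 1, 0]
  [0, 0, 1]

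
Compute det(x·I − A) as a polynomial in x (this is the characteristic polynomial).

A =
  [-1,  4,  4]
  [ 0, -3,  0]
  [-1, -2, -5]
x^3 + 9*x^2 + 27*x + 27

Expanding det(x·I − A) (e.g. by cofactor expansion or by noting that A is similar to its Jordan form J, which has the same characteristic polynomial as A) gives
  χ_A(x) = x^3 + 9*x^2 + 27*x + 27
which factors as (x + 3)^3. The eigenvalues (with algebraic multiplicities) are λ = -3 with multiplicity 3.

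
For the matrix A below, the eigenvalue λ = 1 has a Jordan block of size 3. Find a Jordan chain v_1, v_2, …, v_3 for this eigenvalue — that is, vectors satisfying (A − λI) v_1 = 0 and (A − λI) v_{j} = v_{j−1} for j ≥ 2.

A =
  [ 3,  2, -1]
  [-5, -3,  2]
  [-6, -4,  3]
A Jordan chain for λ = 1 of length 3:
v_1 = (0, -2, -4)ᵀ
v_2 = (2, -5, -6)ᵀ
v_3 = (1, 0, 0)ᵀ

Let N = A − (1)·I. We want v_3 with N^3 v_3 = 0 but N^2 v_3 ≠ 0; then v_{j-1} := N · v_j for j = 3, …, 2.

Pick v_3 = (1, 0, 0)ᵀ.
Then v_2 = N · v_3 = (2, -5, -6)ᵀ.
Then v_1 = N · v_2 = (0, -2, -4)ᵀ.

Sanity check: (A − (1)·I) v_1 = (0, 0, 0)ᵀ = 0. ✓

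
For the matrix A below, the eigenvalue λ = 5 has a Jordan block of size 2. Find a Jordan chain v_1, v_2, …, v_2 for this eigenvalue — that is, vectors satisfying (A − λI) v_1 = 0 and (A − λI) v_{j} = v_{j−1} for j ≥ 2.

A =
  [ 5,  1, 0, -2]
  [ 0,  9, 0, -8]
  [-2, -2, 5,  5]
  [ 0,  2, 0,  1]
A Jordan chain for λ = 5 of length 2:
v_1 = (0, 0, -2, 0)ᵀ
v_2 = (1, 0, 0, 0)ᵀ

Let N = A − (5)·I. We want v_2 with N^2 v_2 = 0 but N^1 v_2 ≠ 0; then v_{j-1} := N · v_j for j = 2, …, 2.

Pick v_2 = (1, 0, 0, 0)ᵀ.
Then v_1 = N · v_2 = (0, 0, -2, 0)ᵀ.

Sanity check: (A − (5)·I) v_1 = (0, 0, 0, 0)ᵀ = 0. ✓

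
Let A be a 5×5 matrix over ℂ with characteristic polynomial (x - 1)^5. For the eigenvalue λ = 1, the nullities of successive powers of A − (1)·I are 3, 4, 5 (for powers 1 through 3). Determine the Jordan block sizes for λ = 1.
Block sizes for λ = 1: [3, 1, 1]

From the dimensions of kernels of powers, the number of Jordan blocks of size at least j is d_j − d_{j−1} where d_j = dim ker(N^j) (with d_0 = 0). Computing the differences gives [3, 1, 1].
The number of blocks of size exactly k is (#blocks of size ≥ k) − (#blocks of size ≥ k + 1), so the partition is: 2 block(s) of size 1, 1 block(s) of size 3.
In nonincreasing order the block sizes are [3, 1, 1].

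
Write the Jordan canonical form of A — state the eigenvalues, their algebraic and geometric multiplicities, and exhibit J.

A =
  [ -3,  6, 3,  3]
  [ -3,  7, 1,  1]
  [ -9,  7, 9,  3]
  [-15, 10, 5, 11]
J_3(6) ⊕ J_1(6)

The characteristic polynomial is
  det(x·I − A) = x^4 - 24*x^3 + 216*x^2 - 864*x + 1296 = (x - 6)^4

Eigenvalues and multiplicities (the geometric multiplicity of λ is n − rank(A − λI), which equals the number of Jordan blocks for λ):
  λ = 6: algebraic multiplicity = 4, geometric multiplicity = 2

Determining the block sizes for each eigenvalue:
  λ = 6: with am = 4 and gm = 2, the partition is not yet determined (e.g. several partitions of 4 into 2 parts exist). Let N = A − (6)·I. Computing rank(N^1) = 2, rank(N^2) = 1, rank(N^3) = 0; the number of blocks of size ≥ j is rank(N^{j−1}) − rank(N^j), giving [2, 1, 1]. So we have 1 block(s) of size 3, 1 block(s) of size 1 → block sizes [3, 1]

Assembling the blocks gives a Jordan form
J =
  [6, 1, 0, 0]
  [0, 6, 1, 0]
  [0, 0, 6, 0]
  [0, 0, 0, 6]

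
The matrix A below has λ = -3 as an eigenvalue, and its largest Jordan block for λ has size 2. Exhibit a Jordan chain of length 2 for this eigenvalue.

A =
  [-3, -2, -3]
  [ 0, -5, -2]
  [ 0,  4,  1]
A Jordan chain for λ = -3 of length 2:
v_1 = (1, 0, 0)ᵀ
v_2 = (0, 1, -1)ᵀ

Let N = A − (-3)·I. We want v_2 with N^2 v_2 = 0 but N^1 v_2 ≠ 0; then v_{j-1} := N · v_j for j = 2, …, 2.

Pick v_2 = (0, 1, -1)ᵀ.
Then v_1 = N · v_2 = (1, 0, 0)ᵀ.

Sanity check: (A − (-3)·I) v_1 = (0, 0, 0)ᵀ = 0. ✓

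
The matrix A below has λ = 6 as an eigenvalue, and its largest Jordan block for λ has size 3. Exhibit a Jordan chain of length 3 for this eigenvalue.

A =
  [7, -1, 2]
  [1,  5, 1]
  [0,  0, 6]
A Jordan chain for λ = 6 of length 3:
v_1 = (1, 1, 0)ᵀ
v_2 = (2, 1, 0)ᵀ
v_3 = (0, 0, 1)ᵀ

Let N = A − (6)·I. We want v_3 with N^3 v_3 = 0 but N^2 v_3 ≠ 0; then v_{j-1} := N · v_j for j = 3, …, 2.

Pick v_3 = (0, 0, 1)ᵀ.
Then v_2 = N · v_3 = (2, 1, 0)ᵀ.
Then v_1 = N · v_2 = (1, 1, 0)ᵀ.

Sanity check: (A − (6)·I) v_1 = (0, 0, 0)ᵀ = 0. ✓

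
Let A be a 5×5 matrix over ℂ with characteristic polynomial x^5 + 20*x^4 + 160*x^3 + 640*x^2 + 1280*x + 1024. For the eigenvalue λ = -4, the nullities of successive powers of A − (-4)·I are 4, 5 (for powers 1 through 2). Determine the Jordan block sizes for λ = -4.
Block sizes for λ = -4: [2, 1, 1, 1]

From the dimensions of kernels of powers, the number of Jordan blocks of size at least j is d_j − d_{j−1} where d_j = dim ker(N^j) (with d_0 = 0). Computing the differences gives [4, 1].
The number of blocks of size exactly k is (#blocks of size ≥ k) − (#blocks of size ≥ k + 1), so the partition is: 3 block(s) of size 1, 1 block(s) of size 2.
In nonincreasing order the block sizes are [2, 1, 1, 1].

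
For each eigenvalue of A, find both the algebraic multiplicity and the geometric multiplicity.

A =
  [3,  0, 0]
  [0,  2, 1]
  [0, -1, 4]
λ = 3: alg = 3, geom = 2

Step 1 — factor the characteristic polynomial to read off the algebraic multiplicities:
  χ_A(x) = (x - 3)^3

Step 2 — compute geometric multiplicities via the rank-nullity identity g(λ) = n − rank(A − λI):
  rank(A − (3)·I) = 1, so dim ker(A − (3)·I) = n − 1 = 2

Summary:
  λ = 3: algebraic multiplicity = 3, geometric multiplicity = 2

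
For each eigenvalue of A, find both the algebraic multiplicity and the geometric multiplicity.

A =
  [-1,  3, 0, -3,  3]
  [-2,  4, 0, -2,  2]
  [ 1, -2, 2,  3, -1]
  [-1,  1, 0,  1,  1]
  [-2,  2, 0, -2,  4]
λ = 2: alg = 5, geom = 3

Step 1 — factor the characteristic polynomial to read off the algebraic multiplicities:
  χ_A(x) = (x - 2)^5

Step 2 — compute geometric multiplicities via the rank-nullity identity g(λ) = n − rank(A − λI):
  rank(A − (2)·I) = 2, so dim ker(A − (2)·I) = n − 2 = 3

Summary:
  λ = 2: algebraic multiplicity = 5, geometric multiplicity = 3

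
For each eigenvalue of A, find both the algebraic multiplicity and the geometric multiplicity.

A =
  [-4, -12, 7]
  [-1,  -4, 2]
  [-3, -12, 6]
λ = -1: alg = 2, geom = 1; λ = 0: alg = 1, geom = 1

Step 1 — factor the characteristic polynomial to read off the algebraic multiplicities:
  χ_A(x) = x*(x + 1)^2

Step 2 — compute geometric multiplicities via the rank-nullity identity g(λ) = n − rank(A − λI):
  rank(A − (-1)·I) = 2, so dim ker(A − (-1)·I) = n − 2 = 1
  rank(A − (0)·I) = 2, so dim ker(A − (0)·I) = n − 2 = 1

Summary:
  λ = -1: algebraic multiplicity = 2, geometric multiplicity = 1
  λ = 0: algebraic multiplicity = 1, geometric multiplicity = 1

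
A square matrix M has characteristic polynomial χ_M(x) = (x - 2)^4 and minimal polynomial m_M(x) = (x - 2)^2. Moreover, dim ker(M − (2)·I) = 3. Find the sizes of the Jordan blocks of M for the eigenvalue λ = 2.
Block sizes for λ = 2: [2, 1, 1]

Step 1 — from the characteristic polynomial, algebraic multiplicity of λ = 2 is 4. From dim ker(M − (2)·I) = 3, there are exactly 3 Jordan blocks for λ = 2.
Step 2 — from the minimal polynomial, the factor (x − 2)^2 tells us the largest block for λ = 2 has size 2.
Step 3 — with total size 4, 3 blocks, and largest block 2, the block sizes (in nonincreasing order) are [2, 1, 1].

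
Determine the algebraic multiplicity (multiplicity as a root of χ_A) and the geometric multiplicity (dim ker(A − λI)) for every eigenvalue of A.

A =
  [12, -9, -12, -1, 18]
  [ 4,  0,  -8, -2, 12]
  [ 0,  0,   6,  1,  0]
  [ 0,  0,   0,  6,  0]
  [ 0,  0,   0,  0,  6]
λ = 6: alg = 5, geom = 3

Step 1 — factor the characteristic polynomial to read off the algebraic multiplicities:
  χ_A(x) = (x - 6)^5

Step 2 — compute geometric multiplicities via the rank-nullity identity g(λ) = n − rank(A − λI):
  rank(A − (6)·I) = 2, so dim ker(A − (6)·I) = n − 2 = 3

Summary:
  λ = 6: algebraic multiplicity = 5, geometric multiplicity = 3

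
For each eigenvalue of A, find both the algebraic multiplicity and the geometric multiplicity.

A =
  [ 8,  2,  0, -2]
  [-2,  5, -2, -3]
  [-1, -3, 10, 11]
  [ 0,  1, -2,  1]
λ = 6: alg = 4, geom = 2

Step 1 — factor the characteristic polynomial to read off the algebraic multiplicities:
  χ_A(x) = (x - 6)^4

Step 2 — compute geometric multiplicities via the rank-nullity identity g(λ) = n − rank(A − λI):
  rank(A − (6)·I) = 2, so dim ker(A − (6)·I) = n − 2 = 2

Summary:
  λ = 6: algebraic multiplicity = 4, geometric multiplicity = 2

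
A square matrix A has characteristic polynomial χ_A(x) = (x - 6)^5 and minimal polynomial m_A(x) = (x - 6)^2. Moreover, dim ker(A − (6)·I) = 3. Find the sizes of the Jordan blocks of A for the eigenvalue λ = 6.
Block sizes for λ = 6: [2, 2, 1]

Step 1 — from the characteristic polynomial, algebraic multiplicity of λ = 6 is 5. From dim ker(A − (6)·I) = 3, there are exactly 3 Jordan blocks for λ = 6.
Step 2 — from the minimal polynomial, the factor (x − 6)^2 tells us the largest block for λ = 6 has size 2.
Step 3 — with total size 5, 3 blocks, and largest block 2, the block sizes (in nonincreasing order) are [2, 2, 1].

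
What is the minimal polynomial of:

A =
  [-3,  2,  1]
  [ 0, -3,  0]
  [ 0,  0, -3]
x^2 + 6*x + 9

The characteristic polynomial is χ_A(x) = (x + 3)^3, so the eigenvalues are known. The minimal polynomial is
  m_A(x) = Π_λ (x − λ)^{k_λ}
where k_λ is the size of the *largest* Jordan block for λ (equivalently, the smallest k with (A − λI)^k v = 0 for every generalised eigenvector v of λ).

  λ = -3: largest Jordan block has size 2, contributing (x + 3)^2

So m_A(x) = (x + 3)^2 = x^2 + 6*x + 9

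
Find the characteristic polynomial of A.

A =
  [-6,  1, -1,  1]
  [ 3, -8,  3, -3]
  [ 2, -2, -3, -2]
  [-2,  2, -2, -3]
x^4 + 20*x^3 + 150*x^2 + 500*x + 625

Expanding det(x·I − A) (e.g. by cofactor expansion or by noting that A is similar to its Jordan form J, which has the same characteristic polynomial as A) gives
  χ_A(x) = x^4 + 20*x^3 + 150*x^2 + 500*x + 625
which factors as (x + 5)^4. The eigenvalues (with algebraic multiplicities) are λ = -5 with multiplicity 4.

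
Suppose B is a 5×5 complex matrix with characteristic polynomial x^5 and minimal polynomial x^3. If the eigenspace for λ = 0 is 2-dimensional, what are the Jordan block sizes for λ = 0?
Block sizes for λ = 0: [3, 2]

Step 1 — from the characteristic polynomial, algebraic multiplicity of λ = 0 is 5. From dim ker(B − (0)·I) = 2, there are exactly 2 Jordan blocks for λ = 0.
Step 2 — from the minimal polynomial, the factor (x − 0)^3 tells us the largest block for λ = 0 has size 3.
Step 3 — with total size 5, 2 blocks, and largest block 3, the block sizes (in nonincreasing order) are [3, 2].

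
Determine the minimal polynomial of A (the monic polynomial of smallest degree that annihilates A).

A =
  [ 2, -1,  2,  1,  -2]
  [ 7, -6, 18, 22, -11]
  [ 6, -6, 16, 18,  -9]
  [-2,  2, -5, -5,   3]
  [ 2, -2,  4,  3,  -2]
x^3 - 3*x^2 + 3*x - 1

The characteristic polynomial is χ_A(x) = (x - 1)^5, so the eigenvalues are known. The minimal polynomial is
  m_A(x) = Π_λ (x − λ)^{k_λ}
where k_λ is the size of the *largest* Jordan block for λ (equivalently, the smallest k with (A − λI)^k v = 0 for every generalised eigenvector v of λ).

  λ = 1: largest Jordan block has size 3, contributing (x − 1)^3

So m_A(x) = (x - 1)^3 = x^3 - 3*x^2 + 3*x - 1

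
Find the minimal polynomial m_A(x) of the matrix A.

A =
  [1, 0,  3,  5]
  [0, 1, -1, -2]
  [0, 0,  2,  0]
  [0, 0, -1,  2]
x^3 - 5*x^2 + 8*x - 4

The characteristic polynomial is χ_A(x) = (x - 2)^2*(x - 1)^2, so the eigenvalues are known. The minimal polynomial is
  m_A(x) = Π_λ (x − λ)^{k_λ}
where k_λ is the size of the *largest* Jordan block for λ (equivalently, the smallest k with (A − λI)^k v = 0 for every generalised eigenvector v of λ).

  λ = 1: largest Jordan block has size 1, contributing (x − 1)
  λ = 2: largest Jordan block has size 2, contributing (x − 2)^2

So m_A(x) = (x - 2)^2*(x - 1) = x^3 - 5*x^2 + 8*x - 4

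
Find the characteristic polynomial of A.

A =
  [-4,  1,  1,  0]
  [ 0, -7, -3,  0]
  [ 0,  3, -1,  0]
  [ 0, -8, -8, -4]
x^4 + 16*x^3 + 96*x^2 + 256*x + 256

Expanding det(x·I − A) (e.g. by cofactor expansion or by noting that A is similar to its Jordan form J, which has the same characteristic polynomial as A) gives
  χ_A(x) = x^4 + 16*x^3 + 96*x^2 + 256*x + 256
which factors as (x + 4)^4. The eigenvalues (with algebraic multiplicities) are λ = -4 with multiplicity 4.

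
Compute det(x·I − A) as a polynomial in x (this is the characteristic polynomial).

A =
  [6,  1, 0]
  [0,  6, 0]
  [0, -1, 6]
x^3 - 18*x^2 + 108*x - 216

Expanding det(x·I − A) (e.g. by cofactor expansion or by noting that A is similar to its Jordan form J, which has the same characteristic polynomial as A) gives
  χ_A(x) = x^3 - 18*x^2 + 108*x - 216
which factors as (x - 6)^3. The eigenvalues (with algebraic multiplicities) are λ = 6 with multiplicity 3.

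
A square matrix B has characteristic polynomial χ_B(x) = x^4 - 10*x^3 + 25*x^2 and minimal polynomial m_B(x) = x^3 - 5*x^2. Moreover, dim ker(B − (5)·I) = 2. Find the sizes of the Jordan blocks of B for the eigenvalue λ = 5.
Block sizes for λ = 5: [1, 1]

Step 1 — from the characteristic polynomial, algebraic multiplicity of λ = 5 is 2. From dim ker(B − (5)·I) = 2, there are exactly 2 Jordan blocks for λ = 5.
Step 2 — from the minimal polynomial, the factor (x − 5) tells us the largest block for λ = 5 has size 1.
Step 3 — with total size 2, 2 blocks, and largest block 1, the block sizes (in nonincreasing order) are [1, 1].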